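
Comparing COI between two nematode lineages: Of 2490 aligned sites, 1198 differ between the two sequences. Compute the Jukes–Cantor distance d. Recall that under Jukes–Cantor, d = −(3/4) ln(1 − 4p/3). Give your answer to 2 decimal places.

p = 1198/2490 ≈ 0.481124.
d = −(3/4) ln(1 − 4p/3) = −0.75 ln(1 − 0.641499) = −0.75 ln(0.358501)
  = −0.75 × (-1.025824) = 0.769368 substitutions/site.

0.77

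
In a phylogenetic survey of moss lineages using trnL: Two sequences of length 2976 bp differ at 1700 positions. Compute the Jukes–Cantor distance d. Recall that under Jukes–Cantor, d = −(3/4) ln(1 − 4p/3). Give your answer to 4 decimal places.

p = 1700/2976 ≈ 0.571237.
d = −(3/4) ln(1 − 4p/3) = −0.75 ln(1 − 0.761649) = −0.75 ln(0.238351)
  = −0.75 × (-1.434011) = 1.075508 substitutions/site.

1.0755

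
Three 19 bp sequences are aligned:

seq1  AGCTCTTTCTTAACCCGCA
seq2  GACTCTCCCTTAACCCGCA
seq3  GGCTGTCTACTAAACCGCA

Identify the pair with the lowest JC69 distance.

seq1–seq2: 4/19 differ, p = 0.211, d = 0.247.
seq1–seq3: 6/19 differ, p = 0.316, d = 0.410.
seq2–seq3: 6/19 differ, p = 0.316, d = 0.410.
The smallest distance is between seq1 and seq2.

seq1 and seq2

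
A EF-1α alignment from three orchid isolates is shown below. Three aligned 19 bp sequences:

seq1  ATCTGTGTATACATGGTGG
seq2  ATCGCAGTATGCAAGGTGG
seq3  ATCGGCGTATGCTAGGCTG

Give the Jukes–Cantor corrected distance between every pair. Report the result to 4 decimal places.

d(seq1,seq2) = 0.3241, d(seq1,seq3) = 0.5068, d(seq2,seq3) = 0.3241

seq1–seq2: 5/19 sites differ → p ≈ 0.263158, d = −0.75 ln(1 − 0.350877) = 0.324100 ≈ 0.3241.
seq1–seq3: 7/19 sites differ → p ≈ 0.368421, d = −0.75 ln(1 − 0.491228) = 0.506816 ≈ 0.5068.
seq2–seq3: 5/19 sites differ → p ≈ 0.263158, d = −0.75 ln(1 − 0.350877) = 0.324100 ≈ 0.3241.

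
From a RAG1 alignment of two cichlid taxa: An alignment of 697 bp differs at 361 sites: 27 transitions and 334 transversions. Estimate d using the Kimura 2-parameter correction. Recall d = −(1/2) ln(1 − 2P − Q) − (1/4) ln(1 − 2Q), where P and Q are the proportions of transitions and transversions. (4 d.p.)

P = 27/697 ≈ 0.038737 and Q = 334/697 ≈ 0.479197.
Under the Kimura two-parameter model, d = −½ ln(1 − 2P − Q) − ¼ ln(1 − 2Q).
1 − 2P − Q = 0.443329, giving −½ ln(0.443329) = 0.406722.
1 − 2Q = 0.041606, giving −¼ ln(0.041606) = 0.794878.
d = 0.406722 + 0.794878 = 1.201600.

1.2016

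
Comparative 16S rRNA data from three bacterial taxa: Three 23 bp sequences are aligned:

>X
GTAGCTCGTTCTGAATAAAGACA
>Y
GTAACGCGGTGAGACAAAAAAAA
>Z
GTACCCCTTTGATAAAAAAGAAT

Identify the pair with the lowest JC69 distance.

X–Y: 9/23 differ, p = 0.391, d = 0.553.
X–Z: 9/23 differ, p = 0.391, d = 0.553.
Y–Z: 8/23 differ, p = 0.348, d = 0.467.
The smallest distance is between Y and Z.

Y and Z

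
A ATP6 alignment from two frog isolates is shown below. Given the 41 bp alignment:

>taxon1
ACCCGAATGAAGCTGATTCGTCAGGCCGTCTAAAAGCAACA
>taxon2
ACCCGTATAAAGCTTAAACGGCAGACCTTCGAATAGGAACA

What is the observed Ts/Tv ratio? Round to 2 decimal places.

Transitions are A↔G and C↔T; transversions are all other mismatches.
Transitions: 2. Transversions: 9.
R = 2/9 = 0.222222… ≈ 0.22 (to 2 d.p.).

0.22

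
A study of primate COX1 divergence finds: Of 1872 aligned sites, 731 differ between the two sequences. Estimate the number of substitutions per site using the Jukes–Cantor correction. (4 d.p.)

p = 731/1872 ≈ 0.390491.
d = −(3/4) ln(1 − 4p/3) = −0.75 ln(1 − 0.520655) = −0.75 ln(0.479345)
  = −0.75 × (-0.735335) = 0.551501 substitutions/site.

0.5515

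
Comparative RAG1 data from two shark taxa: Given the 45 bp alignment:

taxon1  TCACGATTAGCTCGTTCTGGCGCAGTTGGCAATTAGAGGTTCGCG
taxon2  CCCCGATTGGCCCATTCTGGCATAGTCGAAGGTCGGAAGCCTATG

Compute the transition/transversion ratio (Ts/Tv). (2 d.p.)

Transitions are A↔G and C↔T; transversions are all other mismatches.
Transitions: 18. Transversions: 2.
R = 18/2 = 9.00.

9.00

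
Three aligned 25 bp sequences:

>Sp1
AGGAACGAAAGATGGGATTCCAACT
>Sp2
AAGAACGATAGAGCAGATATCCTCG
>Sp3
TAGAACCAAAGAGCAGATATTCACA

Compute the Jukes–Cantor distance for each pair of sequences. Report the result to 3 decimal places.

d(Sp1,Sp2) = 0.572, d(Sp1,Sp3) = 0.663, d(Sp2,Sp3) = 0.289

Sp1–Sp2: 10/25 sites differ → p = 0.4, d = −0.75 ln(1 − 0.533333) = 0.571605 ≈ 0.572.
Sp1–Sp3: 11/25 sites differ → p = 0.44, d = −0.75 ln(1 − 0.586667) = 0.662626 ≈ 0.663.
Sp2–Sp3: 6/25 sites differ → p = 0.24, d = −0.75 ln(1 − 0.32) = 0.289247 ≈ 0.289.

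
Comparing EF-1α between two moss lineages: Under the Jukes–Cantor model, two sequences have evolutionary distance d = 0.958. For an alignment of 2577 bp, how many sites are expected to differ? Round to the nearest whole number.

1394

Invert JC69: p = (3/4)(1 − e^(−4d/3)) = 0.75 × (1 − e^(-1.277333)) = 0.75 × (1 − 0.278780) = 0.540915.
Expected differing sites = pL ≈ 0.540915 × 2577 = 1393.937955 ≈ 1394.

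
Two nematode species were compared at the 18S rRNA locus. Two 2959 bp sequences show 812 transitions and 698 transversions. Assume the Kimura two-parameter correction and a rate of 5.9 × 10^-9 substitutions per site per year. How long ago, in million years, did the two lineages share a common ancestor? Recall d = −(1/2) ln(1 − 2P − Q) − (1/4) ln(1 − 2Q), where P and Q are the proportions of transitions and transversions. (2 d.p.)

78.60

P = 812/2959 ≈ 0.274417 and Q = 698/2959 ≈ 0.235891.
Under the Kimura two-parameter model, d = −½ ln(1 − 2P − Q) − ¼ ln(1 − 2Q).
1 − 2P − Q = 0.215275, giving −½ ln(0.215275) = 0.767919.
1 − 2Q = 0.528218, giving −¼ ln(0.528218) = 0.159562.
d = 0.767919 + 0.159562 = 0.927481.
Under a molecular clock d = 2μt, so t = d/(2μ) = 0.927481 / (2 × 5.9 × 10^-9) = 78.60 million years.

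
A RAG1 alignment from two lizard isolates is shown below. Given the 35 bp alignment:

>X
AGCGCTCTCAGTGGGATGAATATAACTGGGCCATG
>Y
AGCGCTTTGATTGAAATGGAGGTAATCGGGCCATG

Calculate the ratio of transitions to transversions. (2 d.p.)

Transitions are A↔G and C↔T; transversions are all other mismatches.
Transitions: 7. Transversions: 3.
R = 7/3 = 2.333333… ≈ 2.33 (to 2 d.p.).

2.33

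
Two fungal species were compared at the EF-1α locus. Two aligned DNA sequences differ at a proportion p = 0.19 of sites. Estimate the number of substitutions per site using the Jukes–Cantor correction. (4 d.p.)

d = −(3/4) ln(1 − 4p/3) = −0.75 ln(1 − 0.253333) = −0.75 ln(0.746667)
  = −0.75 × (-0.292136) = 0.219102 substitutions/site.

0.2191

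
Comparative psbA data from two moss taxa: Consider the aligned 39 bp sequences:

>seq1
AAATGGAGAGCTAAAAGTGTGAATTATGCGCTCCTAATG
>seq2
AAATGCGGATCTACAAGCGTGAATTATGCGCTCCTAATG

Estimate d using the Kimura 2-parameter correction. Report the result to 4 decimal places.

0.1407

Of 39 sites, 2 differences are transitions and 3 are transversions, so P = 2/39 ≈ 0.051282 and Q = 3/39 ≈ 0.076923.
Under the Kimura two-parameter model, d = −½ ln(1 − 2P − Q) − ¼ ln(1 − 2Q).
1 − 2P − Q = 0.820513, giving −½ ln(0.820513) = 0.098913.
1 − 2Q = 0.846154, giving −¼ ln(0.846154) = 0.041763.
d = 0.098913 + 0.041763 = 0.140676.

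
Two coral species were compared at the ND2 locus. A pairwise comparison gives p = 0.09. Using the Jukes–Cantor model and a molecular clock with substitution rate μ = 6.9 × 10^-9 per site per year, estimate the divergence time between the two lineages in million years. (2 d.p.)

6.95

d = −(3/4) ln(1 − 4p/3) = −0.75 ln(1 − 0.12) = −0.75 ln(0.88)
  = −0.75 × (-0.127833) = 0.095875 substitutions/site.
Under a molecular clock d = 2μt, so t = d/(2μ) = 0.095875 / (2 × 6.9 × 10^-9) = 6.95 million years.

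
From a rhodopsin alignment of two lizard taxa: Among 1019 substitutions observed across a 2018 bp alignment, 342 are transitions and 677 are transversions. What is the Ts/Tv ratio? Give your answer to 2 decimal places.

0.51

R = 342/677 = 0.505169… ≈ 0.51 (to 2 d.p.).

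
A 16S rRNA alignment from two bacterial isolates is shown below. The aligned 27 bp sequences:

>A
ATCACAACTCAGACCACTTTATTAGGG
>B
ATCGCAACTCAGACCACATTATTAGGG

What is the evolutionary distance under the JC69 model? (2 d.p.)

The sequences differ at 2 of 27 sites (4, 18), so p = 2/27 ≈ 0.074074.
d = −(3/4) ln(1 − 4p/3) = −0.75 ln(1 − 0.098765) = −0.75 ln(0.901235)
  = −0.75 × (-0.103989) = 0.077992 substitutions/site.

0.08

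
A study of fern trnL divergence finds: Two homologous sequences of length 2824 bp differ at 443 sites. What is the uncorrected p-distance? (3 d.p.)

p = 443/2824 = 0.156869… ≈ 0.157 (to 3 d.p.).

0.157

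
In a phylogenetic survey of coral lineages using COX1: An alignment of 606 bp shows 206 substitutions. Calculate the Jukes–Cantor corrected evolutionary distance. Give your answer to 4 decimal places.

0.4528

p = 206/606 ≈ 0.339934.
d = −(3/4) ln(1 − 4p/3) = −0.75 ln(1 − 0.453245) = −0.75 ln(0.546755)
  = −0.75 × (-0.603754) = 0.452816 substitutions/site.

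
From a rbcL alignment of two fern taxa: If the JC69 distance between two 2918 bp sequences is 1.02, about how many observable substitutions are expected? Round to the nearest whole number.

1627

Invert JC69: p = (3/4)(1 − e^(−4d/3)) = 0.75 × (1 − e^(-1.36)) = 0.75 × (1 − 0.256661) = 0.557504.
Expected differing sites = pL ≈ 0.557504 × 2918 = 1626.796672 ≈ 1627.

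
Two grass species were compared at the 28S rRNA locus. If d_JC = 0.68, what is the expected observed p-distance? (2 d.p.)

p = (3/4)(1 − e^(−4d/3)) = 0.75 × (1 − e^(-0.906667)) = 0.75 × (1 − 0.403868) = 0.447099.

0.45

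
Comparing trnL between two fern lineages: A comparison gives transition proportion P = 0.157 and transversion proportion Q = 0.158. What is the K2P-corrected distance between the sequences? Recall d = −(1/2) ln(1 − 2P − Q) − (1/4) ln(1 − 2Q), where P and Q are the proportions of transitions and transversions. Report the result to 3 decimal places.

0.414

Under the Kimura two-parameter model, d = −½ ln(1 − 2P − Q) − ¼ ln(1 − 2Q).
1 − 2P − Q = 0.528, giving −½ ln(0.528) = 0.319329.
1 − 2Q = 0.684, giving −¼ ln(0.684) = 0.094949.
d = 0.319329 + 0.094949 = 0.414278.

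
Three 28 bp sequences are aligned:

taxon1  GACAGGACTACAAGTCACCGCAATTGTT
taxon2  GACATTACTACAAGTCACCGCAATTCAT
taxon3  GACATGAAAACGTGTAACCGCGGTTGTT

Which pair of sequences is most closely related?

taxon1 and taxon2

taxon1–taxon2: 4/28 differ, p = 0.143, d = 0.158.
taxon1–taxon3: 8/28 differ, p = 0.286, d = 0.360.
taxon2–taxon3: 10/28 differ, p = 0.357, d = 0.485.
The smallest distance is between taxon1 and taxon2.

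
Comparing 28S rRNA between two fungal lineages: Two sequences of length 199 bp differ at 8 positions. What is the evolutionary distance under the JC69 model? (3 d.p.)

0.041

p = 8/199 ≈ 0.040201.
d = −(3/4) ln(1 − 4p/3) = −0.75 ln(1 − 0.053601) = −0.75 ln(0.946399)
  = −0.75 × (-0.055091) = 0.041318 substitutions/site.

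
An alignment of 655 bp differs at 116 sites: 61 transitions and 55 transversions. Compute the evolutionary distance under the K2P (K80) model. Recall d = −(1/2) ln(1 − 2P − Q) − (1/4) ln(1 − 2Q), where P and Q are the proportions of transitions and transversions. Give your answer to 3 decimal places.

P = 61/655 ≈ 0.09313 and Q = 55/655 ≈ 0.083969.
Under the Kimura two-parameter model, d = −½ ln(1 − 2P − Q) − ¼ ln(1 − 2Q).
1 − 2P − Q = 0.729771, giving −½ ln(0.729771) = 0.157512.
1 − 2Q = 0.832062, giving −¼ ln(0.832062) = 0.045962.
d = 0.157512 + 0.045962 = 0.203474.

0.203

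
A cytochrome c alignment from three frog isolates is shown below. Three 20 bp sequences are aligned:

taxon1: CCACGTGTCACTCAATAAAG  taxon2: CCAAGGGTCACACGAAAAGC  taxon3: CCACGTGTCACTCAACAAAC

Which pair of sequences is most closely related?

taxon1 and taxon3

taxon1–taxon2: 7/20 differ, p = 0.350, d = 0.471.
taxon1–taxon3: 2/20 differ, p = 0.100, d = 0.107.
taxon2–taxon3: 6/20 differ, p = 0.300, d = 0.383.
The smallest distance is between taxon1 and taxon3.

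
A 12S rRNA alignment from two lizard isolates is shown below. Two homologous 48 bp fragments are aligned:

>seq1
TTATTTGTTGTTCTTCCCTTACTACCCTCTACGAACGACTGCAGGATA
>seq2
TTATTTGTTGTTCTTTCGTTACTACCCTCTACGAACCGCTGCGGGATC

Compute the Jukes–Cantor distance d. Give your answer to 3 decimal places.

The sequences differ at 6 of 48 sites (16, 18, 37, 38, 43, 48), so p = 6/48 = 0.125.
d = −(3/4) ln(1 − 4p/3) = −0.75 ln(1 − 0.166667) = −0.75 ln(0.833333)
  = −0.75 × (-0.182322) = 0.136742 substitutions/site.

0.137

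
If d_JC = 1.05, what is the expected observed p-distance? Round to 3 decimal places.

0.565

p = (3/4)(1 − e^(−4d/3)) = 0.75 × (1 − e^(-1.4)) = 0.75 × (1 − 0.246597) = 0.565052.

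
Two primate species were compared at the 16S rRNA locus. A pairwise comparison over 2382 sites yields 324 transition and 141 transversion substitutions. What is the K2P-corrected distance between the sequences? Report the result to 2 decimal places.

P = 324/2382 ≈ 0.13602 and Q = 141/2382 ≈ 0.059194.
Under the Kimura two-parameter model, d = −½ ln(1 − 2P − Q) − ¼ ln(1 − 2Q).
1 − 2P − Q = 0.668766, giving −½ ln(0.668766) = 0.201161.
1 − 2Q = 0.881612, giving −¼ ln(0.881612) = 0.031501.
d = 0.201161 + 0.031501 = 0.232662.

0.23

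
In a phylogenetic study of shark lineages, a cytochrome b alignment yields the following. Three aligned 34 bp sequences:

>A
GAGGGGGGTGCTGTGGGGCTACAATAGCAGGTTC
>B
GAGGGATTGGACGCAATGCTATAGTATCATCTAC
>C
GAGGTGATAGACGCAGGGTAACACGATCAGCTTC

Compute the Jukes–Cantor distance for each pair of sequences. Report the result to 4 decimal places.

d(A,B) = 0.7405, d(A,C) = 0.5972, d(B,C) = 0.5347

A–B: 16/34 sites differ → p ≈ 0.470588, d = −0.75 ln(1 − 0.627451) = 0.740540 ≈ 0.7405.
A–C: 14/34 sites differ → p ≈ 0.411765, d = −0.75 ln(1 − 0.54902) = 0.597249 ≈ 0.5972.
B–C: 13/34 sites differ → p ≈ 0.382353, d = −0.75 ln(1 − 0.509804) = 0.534712 ≈ 0.5347.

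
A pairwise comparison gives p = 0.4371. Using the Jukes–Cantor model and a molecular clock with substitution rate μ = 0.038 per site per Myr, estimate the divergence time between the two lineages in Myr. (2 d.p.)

8.63

d = −(3/4) ln(1 − 4p/3) = −0.75 ln(1 − 0.5828) = −0.75 ln(0.4172)
  = −0.75 × (-0.874190) = 0.655643 substitutions/site.
Under a molecular clock d = 2μt, so t = d/(2μ) = 0.655643 / (2 × 0.038) = 8.63 Myr.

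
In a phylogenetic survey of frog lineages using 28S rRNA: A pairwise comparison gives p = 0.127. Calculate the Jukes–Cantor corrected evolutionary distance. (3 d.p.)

0.139

d = −(3/4) ln(1 − 4p/3) = −0.75 ln(1 − 0.169333) = −0.75 ln(0.830667)
  = −0.75 × (-0.185526) = 0.139145 substitutions/site.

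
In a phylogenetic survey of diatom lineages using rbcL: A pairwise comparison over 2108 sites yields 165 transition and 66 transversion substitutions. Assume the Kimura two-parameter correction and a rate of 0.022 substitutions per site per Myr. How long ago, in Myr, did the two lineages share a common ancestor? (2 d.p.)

2.73

P = 165/2108 ≈ 0.078273 and Q = 66/2108 ≈ 0.031309.
Under the Kimura two-parameter model, d = −½ ln(1 − 2P − Q) − ¼ ln(1 − 2Q).
1 − 2P − Q = 0.812145, giving −½ ln(0.812145) = 0.104038.
1 − 2Q = 0.937382, giving −¼ ln(0.937382) = 0.016166.
d = 0.104038 + 0.016166 = 0.120204.
Under a molecular clock d = 2μt, so t = d/(2μ) = 0.120204 / (2 × 0.022) = 2.73 Myr.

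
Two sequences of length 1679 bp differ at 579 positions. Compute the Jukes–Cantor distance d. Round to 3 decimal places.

0.462

p = 579/1679 ≈ 0.344848.
d = −(3/4) ln(1 − 4p/3) = −0.75 ln(1 − 0.459797) = −0.75 ln(0.540203)
  = −0.75 × (-0.615810) = 0.461858 substitutions/site.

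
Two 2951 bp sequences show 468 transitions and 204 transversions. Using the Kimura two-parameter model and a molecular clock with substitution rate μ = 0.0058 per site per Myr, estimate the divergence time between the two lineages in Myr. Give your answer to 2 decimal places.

24.25

P = 468/2951 ≈ 0.15859 and Q = 204/2951 ≈ 0.069129.
Under the Kimura two-parameter model, d = −½ ln(1 − 2P − Q) − ¼ ln(1 − 2Q).
1 − 2P − Q = 0.613691, giving −½ ln(0.613691) = 0.244132.
1 − 2Q = 0.861742, giving −¼ ln(0.861742) = 0.037200.
d = 0.244132 + 0.037200 = 0.281332.
Under a molecular clock d = 2μt, so t = d/(2μ) = 0.281332 / (2 × 0.0058) = 24.25 Myr.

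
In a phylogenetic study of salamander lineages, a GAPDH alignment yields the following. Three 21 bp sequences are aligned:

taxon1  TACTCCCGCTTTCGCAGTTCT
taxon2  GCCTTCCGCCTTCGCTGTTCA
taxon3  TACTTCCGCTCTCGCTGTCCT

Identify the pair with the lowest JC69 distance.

taxon1–taxon2: 6/21 differ, p = 0.286, d = 0.360.
taxon1–taxon3: 4/21 differ, p = 0.190, d = 0.220.
taxon2–taxon3: 6/21 differ, p = 0.286, d = 0.360.
The smallest distance is between taxon1 and taxon3.

taxon1 and taxon3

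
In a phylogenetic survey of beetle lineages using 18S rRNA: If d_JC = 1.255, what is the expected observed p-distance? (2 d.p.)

p = (3/4)(1 − e^(−4d/3)) = 0.75 × (1 − e^(-1.673333)) = 0.75 × (1 − 0.187621) = 0.609284.

0.61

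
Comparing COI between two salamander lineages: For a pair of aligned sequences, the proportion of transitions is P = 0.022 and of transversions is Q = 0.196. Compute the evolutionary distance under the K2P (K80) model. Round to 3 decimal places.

0.262

Under the Kimura two-parameter model, d = −½ ln(1 − 2P − Q) − ¼ ln(1 − 2Q).
1 − 2P − Q = 0.76, giving −½ ln(0.76) = 0.137218.
1 − 2Q = 0.608, giving −¼ ln(0.608) = 0.124395.
d = 0.137218 + 0.124395 = 0.261613.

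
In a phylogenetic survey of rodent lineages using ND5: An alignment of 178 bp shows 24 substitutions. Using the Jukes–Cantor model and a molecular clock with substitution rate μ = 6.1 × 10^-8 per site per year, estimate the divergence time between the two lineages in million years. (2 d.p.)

1.22

p = 24/178 ≈ 0.134831.
d = −(3/4) ln(1 − 4p/3) = −0.75 ln(1 − 0.179775) = −0.75 ln(0.820225)
  = −0.75 × (-0.198177) = 0.148633 substitutions/site.
Under a molecular clock d = 2μt, so t = d/(2μ) = 0.148633 / (2 × 6.1 × 10^-8) = 1.22 million years.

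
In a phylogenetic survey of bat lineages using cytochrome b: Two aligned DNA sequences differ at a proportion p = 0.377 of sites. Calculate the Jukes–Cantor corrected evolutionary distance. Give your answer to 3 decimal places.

d = −(3/4) ln(1 − 4p/3) = −0.75 ln(1 − 0.502667) = −0.75 ln(0.497333)
  = −0.75 × (-0.698495) = 0.523871 substitutions/site.

0.524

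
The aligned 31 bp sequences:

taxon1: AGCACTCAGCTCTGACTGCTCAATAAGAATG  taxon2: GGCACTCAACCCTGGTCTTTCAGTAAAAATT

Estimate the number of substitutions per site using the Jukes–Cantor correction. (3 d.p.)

0.481

The sequences differ at 11 of 31 sites, so p = 11/31 ≈ 0.354839.
d = −(3/4) ln(1 − 4p/3) = −0.75 ln(1 − 0.473119) = −0.75 ln(0.526881)
  = −0.75 × (-0.640781) = 0.480586 substitutions/site.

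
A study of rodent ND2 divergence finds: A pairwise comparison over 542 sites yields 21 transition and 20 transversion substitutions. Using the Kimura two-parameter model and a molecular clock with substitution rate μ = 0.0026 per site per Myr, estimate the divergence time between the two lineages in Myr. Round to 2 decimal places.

15.37

P = 21/542 ≈ 0.038745 and Q = 20/542 ≈ 0.0369.
Under the Kimura two-parameter model, d = −½ ln(1 − 2P − Q) − ¼ ln(1 − 2Q).
1 − 2P − Q = 0.88561, giving −½ ln(0.88561) = 0.060739.
1 − 2Q = 0.9262, giving −¼ ln(0.9262) = 0.019166.
d = 0.060739 + 0.019166 = 0.079905.
Under a molecular clock d = 2μt, so t = d/(2μ) = 0.079905 / (2 × 0.0026) = 15.37 Myr.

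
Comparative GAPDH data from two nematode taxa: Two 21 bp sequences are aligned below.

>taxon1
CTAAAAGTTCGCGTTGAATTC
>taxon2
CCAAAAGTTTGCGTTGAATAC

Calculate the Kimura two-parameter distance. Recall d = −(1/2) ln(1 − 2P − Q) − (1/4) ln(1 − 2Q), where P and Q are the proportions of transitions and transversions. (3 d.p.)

0.161

Of 21 sites, 2 differences are transitions and 1 are transversions, so P = 2/21 ≈ 0.095238 and Q = 1/21 ≈ 0.047619.
Under the Kimura two-parameter model, d = −½ ln(1 − 2P − Q) − ¼ ln(1 − 2Q).
1 − 2P − Q = 0.761905, giving −½ ln(0.761905) = 0.135967.
1 − 2Q = 0.904762, giving −¼ ln(0.904762) = 0.025021.
d = 0.135967 + 0.025021 = 0.160988.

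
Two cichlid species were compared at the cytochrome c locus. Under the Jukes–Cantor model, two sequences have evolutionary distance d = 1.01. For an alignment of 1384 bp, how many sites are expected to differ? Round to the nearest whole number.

Invert JC69: p = (3/4)(1 − e^(−4d/3)) = 0.75 × (1 − e^(-1.346667)) = 0.75 × (1 − 0.260106) = 0.554921.
Expected differing sites = pL ≈ 0.554921 × 1384 = 768.010664 ≈ 768.

768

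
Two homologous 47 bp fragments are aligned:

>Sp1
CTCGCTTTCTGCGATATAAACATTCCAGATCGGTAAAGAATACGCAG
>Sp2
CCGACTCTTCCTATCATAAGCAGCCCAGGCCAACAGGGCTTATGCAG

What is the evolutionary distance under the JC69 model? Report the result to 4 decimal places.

The sequences differ at 24 of 47 sites, so p = 24/47 ≈ 0.510638.
d = −(3/4) ln(1 − 4p/3) = −0.75 ln(1 − 0.680851) = −0.75 ln(0.319149)
  = −0.75 × (-1.142097) = 0.856573 substitutions/site.

0.8566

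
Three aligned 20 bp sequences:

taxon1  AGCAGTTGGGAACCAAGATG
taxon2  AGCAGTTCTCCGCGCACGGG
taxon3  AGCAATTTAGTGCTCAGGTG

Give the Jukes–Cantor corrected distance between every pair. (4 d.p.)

d(taxon1,taxon2) = 0.8240, d(taxon1,taxon3) = 0.5716, d(taxon2,taxon3) = 0.5716

taxon1–taxon2: 10/20 sites differ → p = 0.5, d = −0.75 ln(1 − 0.666667) = 0.823960 ≈ 0.8240.
taxon1–taxon3: 8/20 sites differ → p = 0.4, d = −0.75 ln(1 − 0.533333) = 0.571605 ≈ 0.5716.
taxon2–taxon3: 8/20 sites differ → p = 0.4, d = −0.75 ln(1 − 0.533333) = 0.571605 ≈ 0.5716.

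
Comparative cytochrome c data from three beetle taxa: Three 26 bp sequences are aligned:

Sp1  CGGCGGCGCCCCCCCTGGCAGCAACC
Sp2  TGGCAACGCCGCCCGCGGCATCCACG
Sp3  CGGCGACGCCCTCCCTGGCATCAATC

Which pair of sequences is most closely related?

Sp1 and Sp3

Sp1–Sp2: 9/26 differ, p = 0.346, d = 0.464.
Sp1–Sp3: 4/26 differ, p = 0.154, d = 0.172.
Sp2–Sp3: 9/26 differ, p = 0.346, d = 0.464.
The smallest distance is between Sp1 and Sp3.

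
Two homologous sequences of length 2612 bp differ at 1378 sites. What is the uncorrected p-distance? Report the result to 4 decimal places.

0.5276

p = 1378/2612 = 0.527565… ≈ 0.5276 (to 4 d.p.).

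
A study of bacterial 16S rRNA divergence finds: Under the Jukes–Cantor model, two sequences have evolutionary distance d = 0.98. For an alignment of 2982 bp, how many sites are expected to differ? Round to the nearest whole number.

Invert JC69: p = (3/4)(1 − e^(−4d/3)) = 0.75 × (1 − e^(-1.306667)) = 0.75 × (1 − 0.270721) = 0.546959.
Expected differing sites = pL ≈ 0.546959 × 2982 = 1631.031738 ≈ 1631.

1631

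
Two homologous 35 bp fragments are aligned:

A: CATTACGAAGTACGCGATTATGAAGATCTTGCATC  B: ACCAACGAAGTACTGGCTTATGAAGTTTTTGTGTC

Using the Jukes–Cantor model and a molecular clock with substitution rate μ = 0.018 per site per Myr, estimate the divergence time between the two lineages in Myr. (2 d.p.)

11.31

The sequences differ at 11 of 35 sites, so p = 11/35 ≈ 0.314286.
d = −(3/4) ln(1 − 4p/3) = −0.75 ln(1 − 0.419048) = −0.75 ln(0.580952)
  = −0.75 × (-0.543087) = 0.407315 substitutions/site.
Under a molecular clock d = 2μt, so t = d/(2μ) = 0.407315 / (2 × 0.018) = 11.31 Myr.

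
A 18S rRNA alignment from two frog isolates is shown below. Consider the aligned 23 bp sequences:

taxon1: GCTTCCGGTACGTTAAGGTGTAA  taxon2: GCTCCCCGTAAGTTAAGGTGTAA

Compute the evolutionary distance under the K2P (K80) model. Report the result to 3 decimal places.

Of 23 sites, 1 differences are transitions and 2 are transversions, so P = 1/23 ≈ 0.043478 and Q = 2/23 ≈ 0.086957.
Under the Kimura two-parameter model, d = −½ ln(1 − 2P − Q) − ¼ ln(1 − 2Q).
1 − 2P − Q = 0.826087, giving −½ ln(0.826087) = 0.095528.
1 − 2Q = 0.826086, giving −¼ ln(0.826086) = 0.047764.
d = 0.095528 + 0.047764 = 0.143292.

0.143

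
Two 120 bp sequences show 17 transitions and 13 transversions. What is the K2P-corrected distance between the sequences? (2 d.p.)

P = 17/120 ≈ 0.141667 and Q = 13/120 ≈ 0.108333.
Under the Kimura two-parameter model, d = −½ ln(1 − 2P − Q) − ¼ ln(1 − 2Q).
1 − 2P − Q = 0.608333, giving −½ ln(0.608333) = 0.248516.
1 − 2Q = 0.783334, giving −¼ ln(0.783334) = 0.061049.
d = 0.248516 + 0.061049 = 0.309565.

0.31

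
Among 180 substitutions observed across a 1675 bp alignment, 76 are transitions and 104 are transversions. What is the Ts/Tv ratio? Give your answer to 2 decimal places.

R = 76/104 = 0.730769… ≈ 0.73 (to 2 d.p.).

0.73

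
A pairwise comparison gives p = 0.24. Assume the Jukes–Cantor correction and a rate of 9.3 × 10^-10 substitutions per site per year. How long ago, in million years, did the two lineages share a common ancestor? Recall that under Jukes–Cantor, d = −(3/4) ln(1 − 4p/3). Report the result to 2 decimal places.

155.51

d = −(3/4) ln(1 − 4p/3) = −0.75 ln(1 − 0.32) = −0.75 ln(0.68)
  = −0.75 × (-0.385662) = 0.289247 substitutions/site.
Under a molecular clock d = 2μt, so t = d/(2μ) = 0.289247 / (2 × 9.3 × 10^-10) = 155.51 million years.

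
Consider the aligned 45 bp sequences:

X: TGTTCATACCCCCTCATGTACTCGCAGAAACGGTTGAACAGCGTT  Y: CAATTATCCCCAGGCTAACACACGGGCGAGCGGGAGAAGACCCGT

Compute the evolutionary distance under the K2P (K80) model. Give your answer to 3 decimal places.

Of 45 sites, 8 differences are transitions and 16 are transversions, so P = 8/45 ≈ 0.177778 and Q = 16/45 ≈ 0.355556.
Under the Kimura two-parameter model, d = −½ ln(1 − 2P − Q) − ¼ ln(1 − 2Q).
1 − 2P − Q = 0.288888, giving −½ ln(0.288888) = 0.620858.
1 − 2Q = 0.288888, giving −¼ ln(0.288888) = 0.310429.
d = 0.620858 + 0.310429 = 0.931287.

0.931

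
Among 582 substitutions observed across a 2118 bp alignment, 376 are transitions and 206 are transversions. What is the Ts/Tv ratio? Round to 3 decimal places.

R = 376/206 = 1.825242… ≈ 1.825 (to 3 d.p.).

1.825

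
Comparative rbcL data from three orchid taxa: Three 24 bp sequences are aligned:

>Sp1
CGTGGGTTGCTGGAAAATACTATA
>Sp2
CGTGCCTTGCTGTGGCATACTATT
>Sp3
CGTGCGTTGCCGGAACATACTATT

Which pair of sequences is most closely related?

Sp1–Sp2: 7/24 differ, p = 0.292, d = 0.369.
Sp1–Sp3: 4/24 differ, p = 0.167, d = 0.188.
Sp2–Sp3: 5/24 differ, p = 0.208, d = 0.244.
The smallest distance is between Sp1 and Sp3.

Sp1 and Sp3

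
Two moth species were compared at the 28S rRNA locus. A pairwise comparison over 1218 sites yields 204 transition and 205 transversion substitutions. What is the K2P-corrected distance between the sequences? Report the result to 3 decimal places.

0.452

P = 204/1218 ≈ 0.167488 and Q = 205/1218 ≈ 0.168309.
Under the Kimura two-parameter model, d = −½ ln(1 − 2P − Q) − ¼ ln(1 − 2Q).
1 − 2P − Q = 0.496715, giving −½ ln(0.496715) = 0.349869.
1 − 2Q = 0.663382, giving −¼ ln(0.663382) = 0.102601.
d = 0.349869 + 0.102601 = 0.452470.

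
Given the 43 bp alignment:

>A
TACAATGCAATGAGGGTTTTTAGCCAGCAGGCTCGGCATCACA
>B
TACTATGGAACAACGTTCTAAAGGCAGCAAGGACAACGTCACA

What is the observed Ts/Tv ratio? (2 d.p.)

0.78

Transitions are A↔G and C↔T; transversions are all other mismatches.
Transitions: 7. Transversions: 9.
R = 7/9 = 0.777777… ≈ 0.78 (to 2 d.p.).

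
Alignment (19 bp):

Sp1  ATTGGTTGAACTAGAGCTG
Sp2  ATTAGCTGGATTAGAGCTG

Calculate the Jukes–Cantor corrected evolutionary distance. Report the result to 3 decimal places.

The sequences differ at 4 of 19 sites (4, 6, 9, 11), so p = 4/19 ≈ 0.210526.
d = −(3/4) ln(1 − 4p/3) = −0.75 ln(1 − 0.280701) = −0.75 ln(0.719299)
  = −0.75 × (-0.329478) = 0.247109 substitutions/site.

0.247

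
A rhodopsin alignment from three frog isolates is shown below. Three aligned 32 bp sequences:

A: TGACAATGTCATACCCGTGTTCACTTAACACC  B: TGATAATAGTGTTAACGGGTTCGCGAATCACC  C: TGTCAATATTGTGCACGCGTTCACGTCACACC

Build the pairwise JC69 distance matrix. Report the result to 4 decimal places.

d(A,B) = 0.5851, d(A,C) = 0.3525, d(B,C) = 0.4042

A–B: 13/32 sites differ → p = 0.40625, d = −0.75 ln(1 − 0.541667) = 0.585119 ≈ 0.5851.
A–C: 9/32 sites differ → p = 0.28125, d = −0.75 ln(1 − 0.375) = 0.352503 ≈ 0.3525.
B–C: 10/32 sites differ → p = 0.3125, d = −0.75 ln(1 − 0.416667) = 0.404248 ≈ 0.4042.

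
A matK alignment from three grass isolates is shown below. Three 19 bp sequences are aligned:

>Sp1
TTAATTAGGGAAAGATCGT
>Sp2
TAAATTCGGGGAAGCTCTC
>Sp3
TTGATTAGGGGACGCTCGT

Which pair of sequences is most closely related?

Sp1 and Sp3

Sp1–Sp2: 6/19 differ, p = 0.316, d = 0.410.
Sp1–Sp3: 4/19 differ, p = 0.211, d = 0.247.
Sp2–Sp3: 6/19 differ, p = 0.316, d = 0.410.
The smallest distance is between Sp1 and Sp3.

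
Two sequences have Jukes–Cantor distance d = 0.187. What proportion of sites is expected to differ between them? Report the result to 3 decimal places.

p = (3/4)(1 − e^(−4d/3)) = 0.75 × (1 − e^(-0.249333)) = 0.75 × (1 − 0.779320) = 0.165510.

0.166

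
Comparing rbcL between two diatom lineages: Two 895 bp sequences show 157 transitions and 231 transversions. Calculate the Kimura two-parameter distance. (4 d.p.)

0.6510

P = 157/895 ≈ 0.175419 and Q = 231/895 ≈ 0.258101.
Under the Kimura two-parameter model, d = −½ ln(1 − 2P − Q) − ¼ ln(1 − 2Q).
1 − 2P − Q = 0.391061, giving −½ ln(0.391061) = 0.469446.
1 − 2Q = 0.483798, giving −¼ ln(0.483798) = 0.181522.
d = 0.469446 + 0.181522 = 0.650968.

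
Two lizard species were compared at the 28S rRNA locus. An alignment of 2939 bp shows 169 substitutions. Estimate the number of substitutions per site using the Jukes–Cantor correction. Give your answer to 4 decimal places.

0.0598

p = 169/2939 ≈ 0.057503.
d = −(3/4) ln(1 − 4p/3) = −0.75 ln(1 − 0.076671) = −0.75 ln(0.923329)
  = −0.75 × (-0.079770) = 0.059828 substitutions/site.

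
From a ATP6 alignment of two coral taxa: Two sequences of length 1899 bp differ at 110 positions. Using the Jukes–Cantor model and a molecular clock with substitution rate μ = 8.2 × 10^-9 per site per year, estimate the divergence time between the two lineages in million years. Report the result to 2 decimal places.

p = 110/1899 ≈ 0.057925.
d = −(3/4) ln(1 − 4p/3) = −0.75 ln(1 − 0.077233) = −0.75 ln(0.922767)
  = −0.75 × (-0.080379) = 0.060284 substitutions/site.
Under a molecular clock d = 2μt, so t = d/(2μ) = 0.060284 / (2 × 8.2 × 10^-9) = 3.68 million years.

3.68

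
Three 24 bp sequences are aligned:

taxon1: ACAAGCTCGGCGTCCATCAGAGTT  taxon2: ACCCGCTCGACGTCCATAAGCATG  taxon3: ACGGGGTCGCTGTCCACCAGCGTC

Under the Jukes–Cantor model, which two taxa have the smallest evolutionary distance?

taxon1 and taxon2

taxon1–taxon2: 7/24 differ, p = 0.292, d = 0.369.
taxon1–taxon3: 8/24 differ, p = 0.333, d = 0.441.
taxon2–taxon3: 9/24 differ, p = 0.375, d = 0.520.
The smallest distance is between taxon1 and taxon2.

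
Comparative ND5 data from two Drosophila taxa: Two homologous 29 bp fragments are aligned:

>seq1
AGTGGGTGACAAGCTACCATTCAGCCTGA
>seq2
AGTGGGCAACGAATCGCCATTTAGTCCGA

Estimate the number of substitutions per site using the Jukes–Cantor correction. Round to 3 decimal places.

The sequences differ at 10 of 29 sites (7, 8, 11, 13, 14, 15, 16, 22, 25, 27), so p = 10/29 ≈ 0.344828.
d = −(3/4) ln(1 − 4p/3) = −0.75 ln(1 − 0.459771) = −0.75 ln(0.540229)
  = −0.75 × (-0.615762) = 0.461822 substitutions/site.

0.462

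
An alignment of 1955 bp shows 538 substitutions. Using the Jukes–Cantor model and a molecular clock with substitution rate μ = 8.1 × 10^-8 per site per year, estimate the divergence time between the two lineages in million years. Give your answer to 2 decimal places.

2.12

p = 538/1955 ≈ 0.275192.
d = −(3/4) ln(1 − 4p/3) = −0.75 ln(1 − 0.366923) = −0.75 ln(0.633077)
  = −0.75 × (-0.457163) = 0.342872 substitutions/site.
Under a molecular clock d = 2μt, so t = d/(2μ) = 0.342872 / (2 × 8.1 × 10^-8) = 2.12 million years.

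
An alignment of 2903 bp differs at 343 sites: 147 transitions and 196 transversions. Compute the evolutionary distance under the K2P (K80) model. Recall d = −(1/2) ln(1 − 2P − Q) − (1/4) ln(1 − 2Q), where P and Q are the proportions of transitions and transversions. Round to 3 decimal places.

0.129

P = 147/2903 ≈ 0.050637 and Q = 196/2903 ≈ 0.067516.
Under the Kimura two-parameter model, d = −½ ln(1 − 2P − Q) − ¼ ln(1 − 2Q).
1 − 2P − Q = 0.83121, giving −½ ln(0.83121) = 0.092436.
1 − 2Q = 0.864968, giving −¼ ln(0.864968) = 0.036266.
d = 0.092436 + 0.036266 = 0.128702.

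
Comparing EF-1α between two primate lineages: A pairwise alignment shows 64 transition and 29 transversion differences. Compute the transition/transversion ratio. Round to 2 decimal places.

R = 64/29 = 2.206896… ≈ 2.21 (to 2 d.p.).

2.21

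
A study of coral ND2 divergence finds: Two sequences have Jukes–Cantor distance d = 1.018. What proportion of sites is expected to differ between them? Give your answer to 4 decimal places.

0.5570

p = (3/4)(1 − e^(−4d/3)) = 0.75 × (1 − e^(-1.357333)) = 0.75 × (1 − 0.257346) = 0.556991.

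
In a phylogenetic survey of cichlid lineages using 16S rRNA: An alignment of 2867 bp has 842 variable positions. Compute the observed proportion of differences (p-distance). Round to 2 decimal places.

0.29

p = 842/2867 = 0.293686… ≈ 0.29 (to 2 d.p.).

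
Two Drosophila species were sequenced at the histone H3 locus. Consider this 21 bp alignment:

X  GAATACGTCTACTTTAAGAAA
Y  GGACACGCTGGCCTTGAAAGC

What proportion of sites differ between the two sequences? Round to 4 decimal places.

0.5238

The sequences differ at 11 of 21 positions.
p = 11/21 = 0.523809… ≈ 0.5238 (to 4 d.p.).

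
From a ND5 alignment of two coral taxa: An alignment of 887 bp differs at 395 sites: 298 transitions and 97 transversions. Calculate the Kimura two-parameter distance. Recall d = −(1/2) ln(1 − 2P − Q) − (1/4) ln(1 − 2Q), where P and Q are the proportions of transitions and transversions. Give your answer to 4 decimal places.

0.8217

P = 298/887 ≈ 0.335964 and Q = 97/887 ≈ 0.109357.
Under the Kimura two-parameter model, d = −½ ln(1 − 2P − Q) − ¼ ln(1 − 2Q).
1 − 2P − Q = 0.218715, giving −½ ln(0.218715) = 0.759993.
1 − 2Q = 0.781286, giving −¼ ln(0.781286) = 0.061703.
d = 0.759993 + 0.061703 = 0.821696.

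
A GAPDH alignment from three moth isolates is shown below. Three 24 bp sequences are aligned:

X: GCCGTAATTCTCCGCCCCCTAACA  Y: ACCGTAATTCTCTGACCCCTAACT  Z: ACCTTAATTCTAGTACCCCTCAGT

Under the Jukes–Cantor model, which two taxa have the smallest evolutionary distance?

X–Y: 4/24 differ, p = 0.167, d = 0.188.
X–Z: 9/24 differ, p = 0.375, d = 0.520.
Y–Z: 6/24 differ, p = 0.250, d = 0.304.
The smallest distance is between X and Y.

X and Y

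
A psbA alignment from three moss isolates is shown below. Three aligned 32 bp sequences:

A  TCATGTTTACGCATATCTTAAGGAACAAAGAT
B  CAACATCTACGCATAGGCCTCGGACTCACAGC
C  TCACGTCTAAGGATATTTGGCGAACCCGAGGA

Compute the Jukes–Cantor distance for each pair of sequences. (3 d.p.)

A–B: 18/32 sites differ → p = 0.5625, d = −0.75 ln(1 − 0.75) = 1.039721 ≈ 1.040.
A–C: 14/32 sites differ → p = 0.4375, d = −0.75 ln(1 − 0.583333) = 0.656601 ≈ 0.657.
B–C: 16/32 sites differ → p = 0.5, d = −0.75 ln(1 − 0.666667) = 0.823960 ≈ 0.824.

d(A,B) = 1.040, d(A,C) = 0.657, d(B,C) = 0.824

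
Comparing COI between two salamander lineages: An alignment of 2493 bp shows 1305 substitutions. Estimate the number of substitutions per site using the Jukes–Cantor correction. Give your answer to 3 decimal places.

0.898

p = 1305/2493 ≈ 0.523466.
d = −(3/4) ln(1 − 4p/3) = −0.75 ln(1 − 0.697955) = −0.75 ln(0.302045)
  = −0.75 × (-1.197179) = 0.897884 substitutions/site.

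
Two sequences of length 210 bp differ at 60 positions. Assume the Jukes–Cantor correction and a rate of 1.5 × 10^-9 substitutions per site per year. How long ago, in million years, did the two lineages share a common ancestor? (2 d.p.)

p = 60/210 ≈ 0.285714.
d = −(3/4) ln(1 − 4p/3) = −0.75 ln(1 − 0.380952) = −0.75 ln(0.619048)
  = −0.75 × (-0.479572) = 0.359679 substitutions/site.
Under a molecular clock d = 2μt, so t = d/(2μ) = 0.359679 / (2 × 1.5 × 10^-9) = 119.89 million years.

119.89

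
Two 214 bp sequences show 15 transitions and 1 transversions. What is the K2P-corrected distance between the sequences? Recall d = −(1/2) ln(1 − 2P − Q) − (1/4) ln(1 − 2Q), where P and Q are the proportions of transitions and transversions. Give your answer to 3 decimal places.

0.081

P = 15/214 ≈ 0.070093 and Q = 1/214 ≈ 0.004673.
Under the Kimura two-parameter model, d = −½ ln(1 − 2P − Q) − ¼ ln(1 − 2Q).
1 − 2P − Q = 0.855141, giving −½ ln(0.855141) = 0.078244.
1 − 2Q = 0.990654, giving −¼ ln(0.990654) = 0.002347.
d = 0.078244 + 0.002347 = 0.080591.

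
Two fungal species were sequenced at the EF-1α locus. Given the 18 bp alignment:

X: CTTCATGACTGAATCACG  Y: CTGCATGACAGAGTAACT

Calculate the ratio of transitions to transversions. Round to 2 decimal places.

0.25

Transitions are A↔G and C↔T; transversions are all other mismatches.
Transitions: 1. Transversions: 4.
R = 1/4 = 0.25.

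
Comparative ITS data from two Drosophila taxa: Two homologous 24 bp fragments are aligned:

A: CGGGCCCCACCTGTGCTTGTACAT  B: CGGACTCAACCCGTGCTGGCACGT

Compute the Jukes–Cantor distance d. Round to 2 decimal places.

The sequences differ at 7 of 24 sites (4, 6, 8, 12, 18, 20, 23), so p = 7/24 ≈ 0.291667.
d = −(3/4) ln(1 − 4p/3) = −0.75 ln(1 − 0.388889) = −0.75 ln(0.611111)
  = −0.75 × (-0.492477) = 0.369358 substitutions/site.

0.37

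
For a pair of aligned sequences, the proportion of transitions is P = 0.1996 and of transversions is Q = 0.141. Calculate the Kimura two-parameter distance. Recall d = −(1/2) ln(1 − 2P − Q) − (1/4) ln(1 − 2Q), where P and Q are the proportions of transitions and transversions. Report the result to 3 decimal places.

0.471

Under the Kimura two-parameter model, d = −½ ln(1 − 2P − Q) − ¼ ln(1 − 2Q).
1 − 2P − Q = 0.4598, giving −½ ln(0.4598) = 0.388482.
1 − 2Q = 0.718, giving −¼ ln(0.718) = 0.082821.
d = 0.388482 + 0.082821 = 0.471303.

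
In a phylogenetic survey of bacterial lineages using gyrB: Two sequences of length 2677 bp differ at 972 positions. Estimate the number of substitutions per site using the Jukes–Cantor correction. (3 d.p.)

0.496

p = 972/2677 ≈ 0.363093.
d = −(3/4) ln(1 − 4p/3) = −0.75 ln(1 − 0.484124) = −0.75 ln(0.515876)
  = −0.75 × (-0.661889) = 0.496417 substitutions/site.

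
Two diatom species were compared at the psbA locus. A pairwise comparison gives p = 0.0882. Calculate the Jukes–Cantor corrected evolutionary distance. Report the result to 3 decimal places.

d = −(3/4) ln(1 − 4p/3) = −0.75 ln(1 − 0.1176) = −0.75 ln(0.8824)
  = −0.75 × (-0.125110) = 0.093833 substitutions/site.

0.094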